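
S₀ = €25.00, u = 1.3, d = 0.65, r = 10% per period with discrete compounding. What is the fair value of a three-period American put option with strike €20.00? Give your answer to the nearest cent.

Risk-neutral probability p = (1 + 0.1 − 0.65)/(1.3 − 0.65) = 0.4500/0.6500 = 0.6923
Terminal stock prices: S_uuu = 54.93, S_uud = 27.46, S_udd = 13.73, S_ddd = 6.866
Terminal payoffs (K − S): max(-34.93, 0) = 0, max(-7.463, 0) = 0, max(6.269, 0) = 6.269, max(13.13, 0) = 13.13
Node uu (S = 42.25): continuation = 1/1.1·[0.6923·0.0000 + 0.3077·0.0000] = 0.0000; exercise value = 0.0000 ≤ continuation, so V_uu = 0.0000
Node ud (S = 21.12): continuation = 1/1.1·[0.6923·0.0000 + 0.3077·6.2687] = 1.7535; exercise value = 0.0000 ≤ continuation, so V_ud = 1.7535
Node dd (S = 10.56): continuation = 1/1.1·[0.6923·6.2687 + 0.3077·13.1344] = 7.6193; exercise value = 9.4375 > continuation, so V_dd = 9.4375 (exercise)
Node u (S = 32.5): continuation = 1/1.1·[0.6923·0.0000 + 0.3077·1.7535] = 0.4905; exercise value = 0.0000 ≤ continuation, so V_u = 0.4905
Node d (S = 16.25): continuation = 1/1.1·[0.6923·1.7535 + 0.3077·9.4375] = 3.7435; exercise value = 3.7500 > continuation, so V_d = 3.7500 (exercise)
Node 0 (S = 25): continuation = 1/1.1·[0.6923·0.4905 + 0.3077·3.7500] = 1.3577; exercise value = 0.0000 ≤ continuation, so V_0 = 1.3577

€1.36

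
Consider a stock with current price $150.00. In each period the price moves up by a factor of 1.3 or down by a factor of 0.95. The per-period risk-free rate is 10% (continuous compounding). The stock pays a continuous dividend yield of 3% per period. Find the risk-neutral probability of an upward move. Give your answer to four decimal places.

p = 0.3500

Per-period risk-free factor R = e^0.1 = 1.1052; dividend-adjusted growth = e^(0.1−0.03) = 1.0725.
Risk-neutral probability p = (1.0725 − 0.95)/(1.3 − 0.95) = 0.1225/0.3500 = 0.3500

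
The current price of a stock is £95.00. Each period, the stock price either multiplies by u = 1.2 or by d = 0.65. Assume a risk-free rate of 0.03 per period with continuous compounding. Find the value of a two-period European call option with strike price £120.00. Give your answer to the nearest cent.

Risk-neutral probability p = (e^0.03 − 0.65)/(1.2 − 0.65) = 0.3805/0.5500 = 0.6917
Terminal stock prices: S_uu = 136.8, S_ud = 74.1, S_dd = 40.14
Terminal payoffs (S − K): max(16.8, 0) = 16.8, max(-45.9, 0) = 0, max(-79.86, 0) = 0
Node u (S = 114): V_u = e^(−0.03)·[0.6917·16.8000 + 0.3083·0.0000] = 11.2777
Node d (S = 61.75): V_d = e^(−0.03)·[0.6917·0.0000 + 0.3083·0.0000] = 0.0000
Node 0 (S = 95): V_0 = e^(−0.03)·[0.6917·11.2777 + 0.3083·0.0000] = 7.5706

£7.57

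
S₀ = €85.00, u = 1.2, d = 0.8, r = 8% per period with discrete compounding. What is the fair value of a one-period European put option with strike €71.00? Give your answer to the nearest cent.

Risk-neutral probability p = (1 + 0.08 − 0.8)/(1.2 − 0.8) = 0.2800/0.4000 = 0.7000
Terminal stock prices: S_u = 102, S_d = 68
Terminal payoffs (K − S): max(-31, 0) = 0, max(3, 0) = 3
Node 0 (S = 85): V_0 = 1/1.08·[0.7000·0.0000 + 0.3000·3.0000] = 0.8333

€0.83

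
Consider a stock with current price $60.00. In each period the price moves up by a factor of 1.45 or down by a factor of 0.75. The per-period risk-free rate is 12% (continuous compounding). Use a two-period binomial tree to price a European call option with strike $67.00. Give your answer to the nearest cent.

Risk-neutral probability p = (e^0.12 − 0.75)/(1.45 − 0.75) = 0.3775/0.7000 = 0.5393
Terminal stock prices: S_uu = 126.2, S_ud = 65.25, S_dd = 33.75
Terminal payoffs (S − K): max(59.15, 0) = 59.15, max(-1.75, 0) = 0, max(-33.25, 0) = 0
Node u (S = 87): V_u = e^(−0.12)·[0.5393·59.1500 + 0.4607·0.0000] = 28.2914
Node d (S = 45): V_d = e^(−0.12)·[0.5393·0.0000 + 0.4607·0.0000] = 0.0000
Node 0 (S = 60): V_0 = e^(−0.12)·[0.5393·28.2914 + 0.4607·0.0000] = 13.5318

$13.53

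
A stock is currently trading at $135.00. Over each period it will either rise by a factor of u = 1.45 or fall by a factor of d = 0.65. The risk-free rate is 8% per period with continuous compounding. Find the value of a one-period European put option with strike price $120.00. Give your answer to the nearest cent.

$13.65

Risk-neutral probability p = (e^0.08 − 0.65)/(1.45 − 0.65) = 0.4333/0.8000 = 0.5416
Terminal stock prices: S_u = 195.8, S_d = 87.75
Terminal payoffs (K − S): max(-75.75, 0) = 0, max(32.25, 0) = 32.25
Node 0 (S = 135): V_0 = e^(−0.08)·[0.5416·0.0000 + 0.4584·32.2500] = 13.6465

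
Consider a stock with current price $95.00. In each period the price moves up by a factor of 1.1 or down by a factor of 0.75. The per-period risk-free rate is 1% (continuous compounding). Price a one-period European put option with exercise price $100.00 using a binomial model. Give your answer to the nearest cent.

Risk-neutral probability p = (e^0.01 − 0.75)/(1.1 − 0.75) = 0.2601/0.3500 = 0.7430
Terminal stock prices: S_u = 104.5, S_d = 71.25
Terminal payoffs (K − S): max(-4.5, 0) = 0, max(28.75, 0) = 28.75
Node 0 (S = 95): V_0 = e^(−0.01)·[0.7430·0.0000 + 0.2570·28.7500] = 7.3152

$7.32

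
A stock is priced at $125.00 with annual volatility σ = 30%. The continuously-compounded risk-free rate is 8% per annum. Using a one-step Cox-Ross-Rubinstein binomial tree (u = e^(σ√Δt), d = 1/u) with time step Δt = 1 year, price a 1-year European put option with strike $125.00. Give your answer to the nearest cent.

CRR parameters: u = e^(σ√Δt) = e^(0.3·√1) = 1.3499, d = 1/u = 0.7408
Per-period rate: rΔt = 0.08·1 = 0.08, so R = e^0.08 = 1.0833
Risk-neutral probability p = (e^0.08 − 0.7408)/(1.3499 − 0.7408) = 0.3425/0.6090 = 0.5623
Terminal stock prices: S_u = 168.7, S_d = 92.6
Terminal payoffs (K − S): max(-43.73, 0) = 0, max(32.4, 0) = 32.4
Node 0 (S = 125): V_0 = e^(−0.08)·[0.5623·0.0000 + 0.4377·32.3977] = 13.0900

$13.09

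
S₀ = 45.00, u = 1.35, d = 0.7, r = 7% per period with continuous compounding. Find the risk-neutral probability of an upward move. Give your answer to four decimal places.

p = 0.5731

Risk-neutral probability p = (e^0.07 − 0.7)/(1.35 − 0.7) = 0.3725/0.6500 = 0.5731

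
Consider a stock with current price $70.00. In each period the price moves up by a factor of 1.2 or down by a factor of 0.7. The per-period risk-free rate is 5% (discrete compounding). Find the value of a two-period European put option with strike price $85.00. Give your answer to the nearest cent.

Risk-neutral probability p = (1 + 0.05 − 0.7)/(1.2 − 0.7) = 0.3500/0.5000 = 0.7000
Terminal stock prices: S_uu = 100.8, S_ud = 58.8, S_dd = 34.3
Terminal payoffs (K − S): max(-15.8, 0) = 0, max(26.2, 0) = 26.2, max(50.7, 0) = 50.7
Node u (S = 84): V_u = 1/1.05·[0.7000·0.0000 + 0.3000·26.2000] = 7.4857
Node d (S = 49): V_d = 1/1.05·[0.7000·26.2000 + 0.3000·50.7000] = 31.9524
Node 0 (S = 70): V_0 = 1/1.05·[0.7000·7.4857 + 0.3000·31.9524] = 14.1197

$14.12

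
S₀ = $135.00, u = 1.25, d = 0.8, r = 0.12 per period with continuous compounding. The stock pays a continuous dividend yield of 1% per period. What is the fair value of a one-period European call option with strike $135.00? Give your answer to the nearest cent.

Per-period risk-free factor R = e^0.12 = 1.1275; dividend-adjusted growth = e^(0.12−0.01) = 1.1163.
Risk-neutral probability p = (1.1163 − 0.8)/(1.25 − 0.8) = 0.3163/0.4500 = 0.7028
Terminal stock prices: S_u = 168.8, S_d = 108
Terminal payoffs (S − K): max(33.75, 0) = 33.75, max(-27, 0) = 0
Node 0 (S = 135): V_0 = e^(−0.12)·[0.7028·33.7500 + 0.2972·0.0000] = 21.0385

$21.04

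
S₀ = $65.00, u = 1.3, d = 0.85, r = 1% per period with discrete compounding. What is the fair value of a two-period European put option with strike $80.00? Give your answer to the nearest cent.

Risk-neutral probability p = (1 + 0.01 − 0.85)/(1.3 − 0.85) = 0.1600/0.4500 = 0.3556
Terminal stock prices: S_uu = 109.9, S_ud = 71.83, S_dd = 46.96
Terminal payoffs (K − S): max(-29.85, 0) = 0, max(8.175, 0) = 8.175, max(33.04, 0) = 33.04
Node u (S = 84.5): V_u = 1/1.01·[0.3556·0.0000 + 0.6444·8.1750] = 5.2162
Node d (S = 55.25): V_d = 1/1.01·[0.3556·8.1750 + 0.6444·33.0375] = 23.9579
Node 0 (S = 65): V_0 = 1/1.01·[0.3556·5.2162 + 0.6444·23.9579] = 17.1230

$17.12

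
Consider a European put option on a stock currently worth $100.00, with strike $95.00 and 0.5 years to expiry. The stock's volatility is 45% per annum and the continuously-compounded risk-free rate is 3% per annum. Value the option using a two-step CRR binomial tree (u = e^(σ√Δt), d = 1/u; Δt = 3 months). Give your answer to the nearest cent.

CRR parameters: u = e^(σ√Δt) = e^(0.45·√0.25) = 1.2523, d = 1/u = 0.7985
Per-period rate: rΔt = 0.03·0.25 = 0.0075, so R = e^0.0075 = 1.0075
Risk-neutral probability p = (e^0.0075 − 0.7985)/(1.2523 − 0.7985) = 0.2090/0.4538 = 0.4606
Terminal stock prices: S_uu = 156.8, S_ud = 100, S_dd = 63.76
Terminal payoffs (K − S): max(-61.83, 0) = 0, max(-5, 0) = 0, max(31.24, 0) = 31.24
Node u (S = 125.2): V_u = e^(−0.0075)·[0.4606·0.0000 + 0.5394·0.0000] = 0.0000
Node d (S = 79.85): V_d = e^(−0.0075)·[0.4606·0.0000 + 0.5394·31.2372] = 16.7242
Node 0 (S = 100): V_0 = e^(−0.0075)·[0.4606·0.0000 + 0.5394·16.7242] = 8.9540

$8.95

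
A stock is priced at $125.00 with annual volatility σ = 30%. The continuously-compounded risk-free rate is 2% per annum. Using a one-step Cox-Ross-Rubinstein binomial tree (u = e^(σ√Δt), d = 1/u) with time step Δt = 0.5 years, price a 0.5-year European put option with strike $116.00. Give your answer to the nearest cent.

CRR parameters: u = e^(σ√Δt) = e^(0.3·√0.5) = 1.2363, d = 1/u = 0.8089
Per-period rate: rΔt = 0.02·0.5 = 0.01, so R = e^0.01 = 1.0101
Risk-neutral probability p = (e^0.01 − 0.8089)/(1.2363 − 0.8089) = 0.2012/0.4275 = 0.4707
Terminal stock prices: S_u = 154.5, S_d = 101.1
Terminal payoffs (K − S): max(-38.54, 0) = 0, max(14.89, 0) = 14.89
Node 0 (S = 125): V_0 = e^(−0.01)·[0.4707·0.0000 + 0.5293·14.8928] = 7.8046

$7.80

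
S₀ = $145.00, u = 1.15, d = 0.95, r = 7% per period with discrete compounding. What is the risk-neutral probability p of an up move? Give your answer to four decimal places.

Risk-neutral probability p = (1 + 0.07 − 0.95)/(1.15 − 0.95) = 0.1200/0.2000 = 0.6000

p = 0.6000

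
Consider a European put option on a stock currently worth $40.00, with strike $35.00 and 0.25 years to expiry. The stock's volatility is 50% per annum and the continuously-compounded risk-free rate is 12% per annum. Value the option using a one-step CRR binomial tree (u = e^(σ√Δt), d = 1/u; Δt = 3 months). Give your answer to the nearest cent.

$1.87

CRR parameters: u = e^(σ√Δt) = e^(0.5·√0.25) = 1.2840, d = 1/u = 0.7788
Per-period rate: rΔt = 0.12·0.25 = 0.03, so R = e^0.03 = 1.0305
Risk-neutral probability p = (e^0.03 − 0.7788)/(1.2840 − 0.7788) = 0.2517/0.5052 = 0.4981
Terminal stock prices: S_u = 51.36, S_d = 31.15
Terminal payoffs (K − S): max(-16.36, 0) = 0, max(3.848, 0) = 3.848
Node 0 (S = 40): V_0 = e^(−0.03)·[0.4981·0.0000 + 0.5019·3.8480] = 1.8742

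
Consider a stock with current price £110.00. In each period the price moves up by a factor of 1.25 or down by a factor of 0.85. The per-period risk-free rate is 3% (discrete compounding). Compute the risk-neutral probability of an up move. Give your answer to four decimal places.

Risk-neutral probability p = (1 + 0.03 − 0.85)/(1.25 − 0.85) = 0.1800/0.4000 = 0.4500

p = 0.4500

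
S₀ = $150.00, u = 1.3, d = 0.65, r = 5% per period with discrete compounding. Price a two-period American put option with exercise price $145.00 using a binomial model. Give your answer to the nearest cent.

$21.32

Risk-neutral probability p = (1 + 0.05 − 0.65)/(1.3 − 0.65) = 0.4000/0.6500 = 0.6154
Terminal stock prices: S_uu = 253.5, S_ud = 126.8, S_dd = 63.38
Terminal payoffs (K − S): max(-108.5, 0) = 0, max(18.25, 0) = 18.25, max(81.62, 0) = 81.62
Node u (S = 195): continuation = 1/1.05·[0.6154·0.0000 + 0.3846·18.2500] = 6.6850; exercise value = 0.0000 ≤ continuation, so V_u = 6.6850
Node d (S = 97.5): continuation = 1/1.05·[0.6154·18.2500 + 0.3846·81.6250] = 40.5952; exercise value = 47.5000 > continuation, so V_d = 47.5000 (exercise)
Node 0 (S = 150): continuation = 1/1.05·[0.6154·6.6850 + 0.3846·47.5000] = 21.3172; exercise value = 0.0000 ≤ continuation, so V_0 = 21.3172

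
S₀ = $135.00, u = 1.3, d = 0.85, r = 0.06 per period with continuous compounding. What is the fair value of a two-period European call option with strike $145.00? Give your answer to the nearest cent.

$18.19

Risk-neutral probability p = (e^0.06 − 0.85)/(1.3 − 0.85) = 0.2118/0.4500 = 0.4707
Terminal stock prices: S_uu = 228.2, S_ud = 149.2, S_dd = 97.54
Terminal payoffs (S − K): max(83.15, 0) = 83.15, max(4.175, 0) = 4.175, max(-47.46, 0) = 0
Node u (S = 175.5): V_u = e^(−0.06)·[0.4707·83.1500 + 0.5293·4.1750] = 38.9441
Node d (S = 114.8): V_d = e^(−0.06)·[0.4707·4.1750 + 0.5293·0.0000] = 1.8509
Node 0 (S = 135): V_0 = e^(−0.06)·[0.4707·38.9441 + 0.5293·1.8509] = 18.1878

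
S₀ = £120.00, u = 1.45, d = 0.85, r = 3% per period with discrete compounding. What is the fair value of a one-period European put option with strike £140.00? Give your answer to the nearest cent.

£25.83

Risk-neutral probability p = (1 + 0.03 − 0.85)/(1.45 − 0.85) = 0.1800/0.6000 = 0.3000
Terminal stock prices: S_u = 174, S_d = 102
Terminal payoffs (K − S): max(-34, 0) = 0, max(38, 0) = 38
Node 0 (S = 120): V_0 = 1/1.03·[0.3000·0.0000 + 0.7000·38.0000] = 25.8252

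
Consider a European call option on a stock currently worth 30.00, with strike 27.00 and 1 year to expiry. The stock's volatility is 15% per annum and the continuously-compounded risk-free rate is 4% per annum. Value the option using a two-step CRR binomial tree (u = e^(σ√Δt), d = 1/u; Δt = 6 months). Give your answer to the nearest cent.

4.55

CRR parameters: u = e^(σ√Δt) = e^(0.15·√0.5) = 1.1119, d = 1/u = 0.8994
Per-period rate: rΔt = 0.04·0.5 = 0.02, so R = e^0.02 = 1.0202
Risk-neutral probability p = (e^0.02 − 0.8994)/(1.1119 − 0.8994) = 0.1208/0.2125 = 0.5686
Terminal stock prices: S_uu = 37.09, S_ud = 30, S_dd = 24.27
Terminal payoffs (S − K): max(10.09, 0) = 10.09, max(3, 0) = 3, max(-2.734, 0) = 0
Node u (S = 33.36): V_u = e^(−0.02)·[0.5686·10.0893 + 0.4314·3.0000] = 6.8915
Node d (S = 26.98): V_d = e^(−0.02)·[0.5686·3.0000 + 0.4314·0.0000] = 1.6719
Node 0 (S = 30): V_0 = e^(−0.02)·[0.5686·6.8915 + 0.4314·1.6719] = 4.5477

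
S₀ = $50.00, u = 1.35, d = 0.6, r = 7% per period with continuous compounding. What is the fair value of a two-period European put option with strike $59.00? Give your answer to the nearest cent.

$12.38

Risk-neutral probability p = (e^0.07 − 0.6)/(1.35 − 0.6) = 0.4725/0.7500 = 0.6300
Terminal stock prices: S_uu = 91.13, S_ud = 40.5, S_dd = 18
Terminal payoffs (K − S): max(-32.13, 0) = 0, max(18.5, 0) = 18.5, max(41, 0) = 41
Node u (S = 67.5): V_u = e^(−0.07)·[0.6300·0.0000 + 0.3700·18.5000] = 6.3820
Node d (S = 30): V_d = e^(−0.07)·[0.6300·18.5000 + 0.3700·41.0000] = 25.0112
Node 0 (S = 50): V_0 = e^(−0.07)·[0.6300·6.3820 + 0.3700·25.0112] = 12.3772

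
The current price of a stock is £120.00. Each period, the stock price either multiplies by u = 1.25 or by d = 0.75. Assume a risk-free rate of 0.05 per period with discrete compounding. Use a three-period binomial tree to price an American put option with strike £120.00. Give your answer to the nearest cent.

£14.38

Risk-neutral probability p = (1 + 0.05 − 0.75)/(1.25 − 0.75) = 0.3000/0.5000 = 0.6000
Terminal stock prices: S_uuu = 234.4, S_uud = 140.6, S_udd = 84.38, S_ddd = 50.62
Terminal payoffs (K − S): max(-114.4, 0) = 0, max(-20.62, 0) = 0, max(35.62, 0) = 35.62, max(69.38, 0) = 69.38
Node uu (S = 187.5): continuation = 1/1.05·[0.6000·0.0000 + 0.4000·0.0000] = 0.0000; exercise value = 0.0000 ≤ continuation, so V_uu = 0.0000
Node ud (S = 112.5): continuation = 1/1.05·[0.6000·0.0000 + 0.4000·35.6250] = 13.5714; exercise value = 7.5000 ≤ continuation, so V_ud = 13.5714
Node dd (S = 67.5): continuation = 1/1.05·[0.6000·35.6250 + 0.4000·69.3750] = 46.7857; exercise value = 52.5000 > continuation, so V_dd = 52.5000 (exercise)
Node u (S = 150): continuation = 1/1.05·[0.6000·0.0000 + 0.4000·13.5714] = 5.1701; exercise value = 0.0000 ≤ continuation, so V_u = 5.1701
Node d (S = 90): continuation = 1/1.05·[0.6000·13.5714 + 0.4000·52.5000] = 27.7551; exercise value = 30.0000 > continuation, so V_d = 30.0000 (exercise)
Node 0 (S = 120): continuation = 1/1.05·[0.6000·5.1701 + 0.4000·30.0000] = 14.3829; exercise value = 0.0000 ≤ continuation, so V_0 = 14.3829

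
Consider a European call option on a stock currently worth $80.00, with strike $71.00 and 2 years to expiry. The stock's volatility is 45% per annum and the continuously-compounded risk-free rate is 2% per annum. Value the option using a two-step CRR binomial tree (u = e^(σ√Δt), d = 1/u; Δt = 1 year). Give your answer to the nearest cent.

CRR parameters: u = e^(σ√Δt) = e^(0.45·√1) = 1.5683, d = 1/u = 0.6376
Per-period rate: rΔt = 0.02·1 = 0.02, so R = e^0.02 = 1.0202
Risk-neutral probability p = (e^0.02 − 0.6376)/(1.5683 − 0.6376) = 0.3826/0.9307 = 0.4111
Terminal stock prices: S_uu = 196.8, S_ud = 80, S_dd = 32.53
Terminal payoffs (S − K): max(125.8, 0) = 125.8, max(9, 0) = 9, max(-38.47, 0) = 0
Node u (S = 125.5): V_u = e^(−0.02)·[0.4111·125.7682 + 0.5889·9.0000] = 55.8709
Node d (S = 51.01): V_d = e^(−0.02)·[0.4111·9.0000 + 0.5889·0.0000] = 3.6263
Node 0 (S = 80): V_0 = e^(−0.02)·[0.4111·55.8709 + 0.5889·3.6263] = 24.6053

$24.61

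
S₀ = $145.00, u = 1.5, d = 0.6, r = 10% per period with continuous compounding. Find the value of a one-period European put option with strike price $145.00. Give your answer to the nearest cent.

Risk-neutral probability p = (e^0.1 − 0.6)/(1.5 − 0.6) = 0.5052/0.9000 = 0.5613
Terminal stock prices: S_u = 217.5, S_d = 87
Terminal payoffs (K − S): max(-72.5, 0) = 0, max(58, 0) = 58
Node 0 (S = 145): V_0 = e^(−0.1)·[0.5613·0.0000 + 0.4387·58.0000] = 23.0232

$23.02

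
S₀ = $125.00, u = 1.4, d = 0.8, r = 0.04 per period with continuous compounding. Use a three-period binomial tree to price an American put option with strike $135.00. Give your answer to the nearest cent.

$24.06

Risk-neutral probability p = (e^0.04 − 0.8)/(1.4 − 0.8) = 0.2408/0.6000 = 0.4014
Terminal stock prices: S_uuu = 343, S_uud = 196, S_udd = 112, S_ddd = 64
Terminal payoffs (K − S): max(-208, 0) = 0, max(-61, 0) = 0, max(23, 0) = 23, max(71, 0) = 71
Node uu (S = 245): continuation = e^(−0.04)·[0.4014·0.0000 + 0.5986·0.0000] = 0.0000; exercise value = 0.0000 ≤ continuation, so V_uu = 0.0000
Node ud (S = 140): continuation = e^(−0.04)·[0.4014·0.0000 + 0.5986·23.0000] = 13.2290; exercise value = 0.0000 ≤ continuation, so V_ud = 13.2290
Node dd (S = 80): continuation = e^(−0.04)·[0.4014·23.0000 + 0.5986·71.0000] = 49.7066; exercise value = 55.0000 > continuation, so V_dd = 55.0000 (exercise)
Node u (S = 175): continuation = e^(−0.04)·[0.4014·0.0000 + 0.5986·13.2290] = 7.6090; exercise value = 0.0000 ≤ continuation, so V_u = 7.6090
Node d (S = 100): continuation = e^(−0.04)·[0.4014·13.2290 + 0.5986·55.0000] = 36.7359; exercise value = 35.0000 ≤ continuation, so V_d = 36.7359
Node 0 (S = 125): continuation = e^(−0.04)·[0.4014·7.6090 + 0.5986·36.7359] = 24.0638; exercise value = 10.0000 ≤ continuation, so V_0 = 24.0638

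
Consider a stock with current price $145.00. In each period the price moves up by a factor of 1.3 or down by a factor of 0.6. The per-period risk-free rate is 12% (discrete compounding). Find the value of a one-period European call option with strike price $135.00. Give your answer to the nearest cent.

$35.48

Risk-neutral probability p = (1 + 0.12 − 0.6)/(1.3 − 0.6) = 0.5200/0.7000 = 0.7429
Terminal stock prices: S_u = 188.5, S_d = 87
Terminal payoffs (S − K): max(53.5, 0) = 53.5, max(-48, 0) = 0
Node 0 (S = 145): V_0 = 1/1.12·[0.7429·53.5000 + 0.2571·0.0000] = 35.4847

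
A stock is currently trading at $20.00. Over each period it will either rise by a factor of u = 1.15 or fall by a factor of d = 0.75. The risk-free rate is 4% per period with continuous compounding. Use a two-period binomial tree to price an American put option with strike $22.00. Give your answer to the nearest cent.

$2.71

Risk-neutral probability p = (e^0.04 − 0.75)/(1.15 − 0.75) = 0.2908/0.4000 = 0.7270
Terminal stock prices: S_uu = 26.45, S_ud = 17.25, S_dd = 11.25
Terminal payoffs (K − S): max(-4.45, 0) = 0, max(4.75, 0) = 4.75, max(10.75, 0) = 10.75
Node u (S = 23): continuation = e^(−0.04)·[0.7270·0.0000 + 0.2730·4.7500] = 1.2458; exercise value = 0.0000 ≤ continuation, so V_u = 1.2458
Node d (S = 15): continuation = e^(−0.04)·[0.7270·4.7500 + 0.2730·10.7500] = 6.1374; exercise value = 7.0000 > continuation, so V_d = 7.0000 (exercise)
Node 0 (S = 20): continuation = e^(−0.04)·[0.7270·1.2458 + 0.2730·7.0000] = 2.7061; exercise value = 2.0000 ≤ continuation, so V_0 = 2.7061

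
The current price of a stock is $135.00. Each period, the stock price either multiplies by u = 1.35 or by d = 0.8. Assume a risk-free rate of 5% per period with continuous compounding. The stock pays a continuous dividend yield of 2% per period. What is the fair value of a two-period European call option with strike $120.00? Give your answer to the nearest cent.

Per-period risk-free factor R = e^0.05 = 1.0513; dividend-adjusted growth = e^(0.05−0.02) = 1.0305.
Risk-neutral probability p = (1.0305 − 0.8)/(1.35 − 0.8) = 0.2305/0.5500 = 0.4190
Terminal stock prices: S_uu = 246, S_ud = 145.8, S_dd = 86.4
Terminal payoffs (S − K): max(126, 0) = 126, max(25.8, 0) = 25.8, max(-33.6, 0) = 0
Node u (S = 182.2): V_u = e^(−0.05)·[0.4190·126.0375 + 0.5810·25.8000] = 64.4937
Node d (S = 108): V_d = e^(−0.05)·[0.4190·25.8000 + 0.5810·0.0000] = 10.2832
Node 0 (S = 135): V_0 = e^(−0.05)·[0.4190·64.4937 + 0.5810·10.2832] = 31.3885

$31.39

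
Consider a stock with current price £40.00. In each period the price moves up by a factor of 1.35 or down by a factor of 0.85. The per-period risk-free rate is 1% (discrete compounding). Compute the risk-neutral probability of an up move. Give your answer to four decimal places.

p = 0.3200

Risk-neutral probability p = (1 + 0.01 − 0.85)/(1.35 − 0.85) = 0.1600/0.5000 = 0.3200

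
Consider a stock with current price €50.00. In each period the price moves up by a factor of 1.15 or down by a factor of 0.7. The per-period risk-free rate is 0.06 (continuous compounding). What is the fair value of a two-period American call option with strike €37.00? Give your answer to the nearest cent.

€17.61

Risk-neutral probability p = (e^0.06 − 0.7)/(1.15 − 0.7) = 0.3618/0.4500 = 0.8041
Terminal stock prices: S_uu = 66.12, S_ud = 40.25, S_dd = 24.5
Terminal payoffs (S − K): max(29.12, 0) = 29.12, max(3.25, 0) = 3.25, max(-12.5, 0) = 0
Node u (S = 57.5): continuation = e^(−0.06)·[0.8041·29.1250 + 0.1959·3.2500] = 22.6547; exercise value = 20.5000 ≤ continuation, so V_u = 22.6547
Node d (S = 35): continuation = e^(−0.06)·[0.8041·3.2500 + 0.1959·0.0000] = 2.4611; exercise value = 0.0000 ≤ continuation, so V_d = 2.4611
Node 0 (S = 50): continuation = e^(−0.06)·[0.8041·22.6547 + 0.1959·2.4611] = 17.6095; exercise value = 13.0000 ≤ continuation, so V_0 = 17.6095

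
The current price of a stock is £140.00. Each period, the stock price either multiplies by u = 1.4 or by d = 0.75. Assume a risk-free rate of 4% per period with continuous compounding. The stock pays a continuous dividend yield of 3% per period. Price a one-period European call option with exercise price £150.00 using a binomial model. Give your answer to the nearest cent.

Per-period risk-free factor R = e^0.04 = 1.0408; dividend-adjusted growth = e^(0.04−0.03) = 1.0101.
Risk-neutral probability p = (1.0101 − 0.75)/(1.4 − 0.75) = 0.2601/0.6500 = 0.4001
Terminal stock prices: S_u = 196, S_d = 105
Terminal payoffs (S − K): max(46, 0) = 46, max(-45, 0) = 0
Node 0 (S = 140): V_0 = e^(−0.04)·[0.4001·46.0000 + 0.5999·0.0000] = 17.6819

£17.68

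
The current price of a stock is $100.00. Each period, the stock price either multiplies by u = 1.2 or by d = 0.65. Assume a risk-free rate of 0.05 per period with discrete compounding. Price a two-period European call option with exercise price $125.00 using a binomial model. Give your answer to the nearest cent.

Risk-neutral probability p = (1 + 0.05 − 0.65)/(1.2 − 0.65) = 0.4000/0.5500 = 0.7273
Terminal stock prices: S_uu = 144, S_ud = 78, S_dd = 42.25
Terminal payoffs (S − K): max(19, 0) = 19, max(-47, 0) = 0, max(-82.75, 0) = 0
Node u (S = 120): V_u = 1/1.05·[0.7273·19.0000 + 0.2727·0.0000] = 13.1602
Node d (S = 65): V_d = 1/1.05·[0.7273·0.0000 + 0.2727·0.0000] = 0.0000
Node 0 (S = 100): V_0 = 1/1.05·[0.7273·13.1602 + 0.2727·0.0000] = 9.1153

$9.12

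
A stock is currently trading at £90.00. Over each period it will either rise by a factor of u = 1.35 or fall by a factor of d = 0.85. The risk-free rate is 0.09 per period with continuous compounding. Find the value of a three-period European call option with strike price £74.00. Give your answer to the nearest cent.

Risk-neutral probability p = (e^0.09 − 0.85)/(1.35 − 0.85) = 0.2442/0.5000 = 0.4883
Terminal stock prices: S_uuu = 221.4, S_uud = 139.4, S_udd = 87.78, S_ddd = 55.27
Terminal payoffs (S − K): max(147.4, 0) = 147.4, max(65.42, 0) = 65.42, max(13.78, 0) = 13.78, max(-18.73, 0) = 0
Node uu (S = 164): V_uu = e^(−0.09)·[0.4883·147.4338 + 0.5117·65.4213] = 96.3941
Node ud (S = 103.3): V_ud = e^(−0.09)·[0.4883·65.4213 + 0.5117·13.7837] = 35.6441
Node dd (S = 65.02): V_dd = e^(−0.09)·[0.4883·13.7837 + 0.5117·0.0000] = 6.1519
Node u (S = 121.5): V_u = e^(−0.09)·[0.4883·96.3941 + 0.5117·35.6441] = 59.6900
Node d (S = 76.5): V_d = e^(−0.09)·[0.4883·35.6441 + 0.5117·6.1519] = 18.7853
Node 0 (S = 90): V_0 = e^(−0.09)·[0.4883·59.6900 + 0.5117·18.7853] = 35.4249

£35.42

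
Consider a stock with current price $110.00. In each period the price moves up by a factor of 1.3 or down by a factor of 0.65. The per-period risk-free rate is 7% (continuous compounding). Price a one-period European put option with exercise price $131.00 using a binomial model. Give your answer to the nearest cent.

Risk-neutral probability p = (e^0.07 − 0.65)/(1.3 − 0.65) = 0.4225/0.6500 = 0.6500
Terminal stock prices: S_u = 143, S_d = 71.5
Terminal payoffs (K − S): max(-12, 0) = 0, max(59.5, 0) = 59.5
Node 0 (S = 110): V_0 = e^(−0.07)·[0.6500·0.0000 + 0.3500·59.5000] = 19.4164

$19.42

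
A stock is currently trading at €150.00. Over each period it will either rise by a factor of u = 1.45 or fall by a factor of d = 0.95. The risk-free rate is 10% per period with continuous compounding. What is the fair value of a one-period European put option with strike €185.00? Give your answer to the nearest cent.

€26.52

Risk-neutral probability p = (e^0.1 − 0.95)/(1.45 − 0.95) = 0.1552/0.5000 = 0.3103
Terminal stock prices: S_u = 217.5, S_d = 142.5
Terminal payoffs (K − S): max(-32.5, 0) = 0, max(42.5, 0) = 42.5
Node 0 (S = 150): V_0 = e^(−0.1)·[0.3103·0.0000 + 0.6897·42.5000] = 26.5212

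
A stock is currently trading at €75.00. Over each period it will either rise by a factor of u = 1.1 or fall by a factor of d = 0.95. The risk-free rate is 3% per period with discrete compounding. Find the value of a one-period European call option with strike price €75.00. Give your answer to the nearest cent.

Risk-neutral probability p = (1 + 0.03 − 0.95)/(1.1 − 0.95) = 0.0800/0.1500 = 0.5333
Terminal stock prices: S_u = 82.5, S_d = 71.25
Terminal payoffs (S − K): max(7.5, 0) = 7.5, max(-3.75, 0) = 0
Node 0 (S = 75): V_0 = 1/1.03·[0.5333·7.5000 + 0.4667·0.0000] = 3.8835

€3.88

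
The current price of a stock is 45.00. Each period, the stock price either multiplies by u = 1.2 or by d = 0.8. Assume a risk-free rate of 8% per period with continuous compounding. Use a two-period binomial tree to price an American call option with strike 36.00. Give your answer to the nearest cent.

14.85

Risk-neutral probability p = (e^0.08 − 0.8)/(1.2 − 0.8) = 0.2833/0.4000 = 0.7082
Terminal stock prices: S_uu = 64.8, S_ud = 43.2, S_dd = 28.8
Terminal payoffs (S − K): max(28.8, 0) = 28.8, max(7.2, 0) = 7.2, max(-7.2, 0) = 0
Node u (S = 54): continuation = e^(−0.08)·[0.7082·28.8000 + 0.2918·7.2000] = 20.7678; exercise value = 18.0000 ≤ continuation, so V_u = 20.7678
Node d (S = 36): continuation = e^(−0.08)·[0.7082·7.2000 + 0.2918·0.0000] = 4.7071; exercise value = 0.0000 ≤ continuation, so V_d = 4.7071
Node 0 (S = 45): continuation = e^(−0.08)·[0.7082·20.7678 + 0.2918·4.7071] = 14.8452; exercise value = 9.0000 ≤ continuation, so V_0 = 14.8452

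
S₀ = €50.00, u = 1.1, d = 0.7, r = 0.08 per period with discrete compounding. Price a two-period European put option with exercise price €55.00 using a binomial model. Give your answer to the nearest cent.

€1.41

Risk-neutral probability p = (1 + 0.08 − 0.7)/(1.1 − 0.7) = 0.3800/0.4000 = 0.9500
Terminal stock prices: S_uu = 60.5, S_ud = 38.5, S_dd = 24.5
Terminal payoffs (K − S): max(-5.5, 0) = 0, max(16.5, 0) = 16.5, max(30.5, 0) = 30.5
Node u (S = 55): V_u = 1/1.08·[0.9500·0.0000 + 0.0500·16.5000] = 0.7639
Node d (S = 35): V_d = 1/1.08·[0.9500·16.5000 + 0.0500·30.5000] = 15.9259
Node 0 (S = 50): V_0 = 1/1.08·[0.9500·0.7639 + 0.0500·15.9259] = 1.4093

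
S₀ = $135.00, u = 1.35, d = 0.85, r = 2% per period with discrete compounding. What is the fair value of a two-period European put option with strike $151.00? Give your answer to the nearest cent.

$22.38

Risk-neutral probability p = (1 + 0.02 − 0.85)/(1.35 − 0.85) = 0.1700/0.5000 = 0.3400
Terminal stock prices: S_uu = 246, S_ud = 154.9, S_dd = 97.54
Terminal payoffs (K − S): max(-95.04, 0) = 0, max(-3.912, 0) = 0, max(53.46, 0) = 53.46
Node u (S = 182.2): V_u = 1/1.02·[0.3400·0.0000 + 0.6600·0.0000] = 0.0000
Node d (S = 114.8): V_d = 1/1.02·[0.3400·0.0000 + 0.6600·53.4625] = 34.5934
Node 0 (S = 135): V_0 = 1/1.02·[0.3400·0.0000 + 0.6600·34.5934] = 22.3840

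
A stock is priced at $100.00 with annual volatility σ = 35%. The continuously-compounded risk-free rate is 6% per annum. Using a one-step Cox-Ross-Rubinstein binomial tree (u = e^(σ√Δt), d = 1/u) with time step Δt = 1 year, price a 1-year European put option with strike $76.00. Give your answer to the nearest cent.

CRR parameters: u = e^(σ√Δt) = e^(0.35·√1) = 1.4191, d = 1/u = 0.7047
Per-period rate: rΔt = 0.06·1 = 0.06, so R = e^0.06 = 1.0618
Risk-neutral probability p = (e^0.06 − 0.7047)/(1.4191 − 0.7047) = 0.3571/0.7144 = 0.4999
Terminal stock prices: S_u = 141.9, S_d = 70.47
Terminal payoffs (K − S): max(-65.91, 0) = 0, max(5.531, 0) = 5.531
Node 0 (S = 100): V_0 = e^(−0.06)·[0.4999·0.0000 + 0.5001·5.5312] = 2.6048

$2.60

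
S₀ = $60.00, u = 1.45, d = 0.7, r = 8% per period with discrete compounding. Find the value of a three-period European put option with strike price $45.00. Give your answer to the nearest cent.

Risk-neutral probability p = (1 + 0.08 − 0.7)/(1.45 − 0.7) = 0.3800/0.7500 = 0.5067
Terminal stock prices: S_uuu = 182.9, S_uud = 88.3, S_udd = 42.63, S_ddd = 20.58
Terminal payoffs (K − S): max(-137.9, 0) = 0, max(-43.3, 0) = 0, max(2.37, 0) = 2.37, max(24.42, 0) = 24.42
Node uu (S = 126.2): V_uu = 1/1.08·[0.5067·0.0000 + 0.4933·0.0000] = 0.0000
Node ud (S = 60.9): V_ud = 1/1.08·[0.5067·0.0000 + 0.4933·2.3700] = 1.0826
Node dd (S = 29.4): V_dd = 1/1.08·[0.5067·2.3700 + 0.4933·24.4200] = 12.2667
Node u (S = 87): V_u = 1/1.08·[0.5067·0.0000 + 0.4933·1.0826] = 0.4945
Node d (S = 42): V_d = 1/1.08·[0.5067·1.0826 + 0.4933·12.2667] = 6.1112
Node 0 (S = 60): V_0 = 1/1.08·[0.5067·0.4945 + 0.4933·6.1112] = 3.0235

$3.02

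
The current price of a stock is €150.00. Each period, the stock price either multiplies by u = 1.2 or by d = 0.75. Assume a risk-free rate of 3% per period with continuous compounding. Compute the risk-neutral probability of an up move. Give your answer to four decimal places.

p = 0.6232

Risk-neutral probability p = (e^0.03 − 0.75)/(1.2 − 0.75) = 0.2805/0.4500 = 0.6232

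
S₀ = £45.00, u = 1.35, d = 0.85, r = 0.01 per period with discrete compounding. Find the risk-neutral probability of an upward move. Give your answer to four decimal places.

p = 0.3200

Risk-neutral probability p = (1 + 0.01 − 0.85)/(1.35 − 0.85) = 0.1600/0.5000 = 0.3200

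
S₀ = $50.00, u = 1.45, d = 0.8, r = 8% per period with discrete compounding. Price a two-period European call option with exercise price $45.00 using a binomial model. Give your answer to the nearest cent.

$15.03

Risk-neutral probability p = (1 + 0.08 − 0.8)/(1.45 − 0.8) = 0.2800/0.6500 = 0.4308
Terminal stock prices: S_uu = 105.1, S_ud = 58, S_dd = 32
Terminal payoffs (S − K): max(60.12, 0) = 60.12, max(13, 0) = 13, max(-13, 0) = 0
Node u (S = 72.5): V_u = 1/1.08·[0.4308·60.1250 + 0.5692·13.0000] = 30.8333
Node d (S = 40): V_d = 1/1.08·[0.4308·13.0000 + 0.5692·0.0000] = 5.1852
Node 0 (S = 50): V_0 = 1/1.08·[0.4308·30.8333 + 0.5692·5.1852] = 15.0311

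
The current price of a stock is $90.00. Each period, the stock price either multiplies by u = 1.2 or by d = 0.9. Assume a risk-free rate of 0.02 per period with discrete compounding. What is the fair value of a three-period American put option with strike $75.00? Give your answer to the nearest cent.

$1.91

Risk-neutral probability p = (1 + 0.02 − 0.9)/(1.2 − 0.9) = 0.1200/0.3000 = 0.4000
Terminal stock prices: S_uuu = 155.5, S_uud = 116.6, S_udd = 87.48, S_ddd = 65.61
Terminal payoffs (K − S): max(-80.52, 0) = 0, max(-41.64, 0) = 0, max(-12.48, 0) = 0, max(9.39, 0) = 9.39
Node uu (S = 129.6): continuation = 1/1.02·[0.4000·0.0000 + 0.6000·0.0000] = 0.0000; exercise value = 0.0000 ≤ continuation, so V_uu = 0.0000
Node ud (S = 97.2): continuation = 1/1.02·[0.4000·0.0000 + 0.6000·0.0000] = 0.0000; exercise value = 0.0000 ≤ continuation, so V_ud = 0.0000
Node dd (S = 72.9): continuation = 1/1.02·[0.4000·0.0000 + 0.6000·9.3900] = 5.5235; exercise value = 2.1000 ≤ continuation, so V_dd = 5.5235
Node u (S = 108): continuation = 1/1.02·[0.4000·0.0000 + 0.6000·0.0000] = 0.0000; exercise value = 0.0000 ≤ continuation, so V_u = 0.0000
Node d (S = 81): continuation = 1/1.02·[0.4000·0.0000 + 0.6000·5.5235] = 3.2491; exercise value = 0.0000 ≤ continuation, so V_d = 3.2491
Node 0 (S = 90): continuation = 1/1.02·[0.4000·0.0000 + 0.6000·3.2491] = 1.9113; exercise value = 0.0000 ≤ continuation, so V_0 = 1.9113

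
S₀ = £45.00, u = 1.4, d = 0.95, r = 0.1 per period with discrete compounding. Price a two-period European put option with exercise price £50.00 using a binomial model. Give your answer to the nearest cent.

£3.45

Risk-neutral probability p = (1 + 0.1 − 0.95)/(1.4 − 0.95) = 0.1500/0.4500 = 0.3333
Terminal stock prices: S_uu = 88.2, S_ud = 59.85, S_dd = 40.61
Terminal payoffs (K − S): max(-38.2, 0) = 0, max(-9.85, 0) = 0, max(9.388, 0) = 9.388
Node u (S = 63): V_u = 1/1.1·[0.3333·0.0000 + 0.6667·0.0000] = 0.0000
Node d (S = 42.75): V_d = 1/1.1·[0.3333·0.0000 + 0.6667·9.3875] = 5.6894
Node 0 (S = 45): V_0 = 1/1.1·[0.3333·0.0000 + 0.6667·5.6894] = 3.4481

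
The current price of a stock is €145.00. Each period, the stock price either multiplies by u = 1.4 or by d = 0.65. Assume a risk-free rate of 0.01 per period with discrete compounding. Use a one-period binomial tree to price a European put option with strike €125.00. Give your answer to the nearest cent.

€15.83

Risk-neutral probability p = (1 + 0.01 − 0.65)/(1.4 − 0.65) = 0.3600/0.7500 = 0.4800
Terminal stock prices: S_u = 203, S_d = 94.25
Terminal payoffs (K − S): max(-78, 0) = 0, max(30.75, 0) = 30.75
Node 0 (S = 145): V_0 = 1/1.01·[0.4800·0.0000 + 0.5200·30.7500] = 15.8317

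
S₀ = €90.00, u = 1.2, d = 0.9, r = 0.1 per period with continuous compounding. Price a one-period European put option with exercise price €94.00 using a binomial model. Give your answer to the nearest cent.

€3.72

Risk-neutral probability p = (e^0.1 − 0.9)/(1.2 − 0.9) = 0.2052/0.3000 = 0.6839
Terminal stock prices: S_u = 108, S_d = 81
Terminal payoffs (K − S): max(-14, 0) = 0, max(13, 0) = 13
Node 0 (S = 90): V_0 = e^(−0.1)·[0.6839·0.0000 + 0.3161·13.0000] = 3.7182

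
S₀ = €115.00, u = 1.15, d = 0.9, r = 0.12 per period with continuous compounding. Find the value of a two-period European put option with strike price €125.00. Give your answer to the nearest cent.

Risk-neutral probability p = (e^0.12 − 0.9)/(1.15 − 0.9) = 0.2275/0.2500 = 0.9100
Terminal stock prices: S_uu = 152.1, S_ud = 119, S_dd = 93.15
Terminal payoffs (K − S): max(-27.09, 0) = 0, max(5.975, 0) = 5.975, max(31.85, 0) = 31.85
Node u (S = 132.2): V_u = e^(−0.12)·[0.9100·0.0000 + 0.0900·5.9750] = 0.4770
Node d (S = 103.5): V_d = e^(−0.12)·[0.9100·5.9750 + 0.0900·31.8500] = 7.3651
Node 0 (S = 115): V_0 = e^(−0.12)·[0.9100·0.4770 + 0.0900·7.3651] = 0.9730

€0.97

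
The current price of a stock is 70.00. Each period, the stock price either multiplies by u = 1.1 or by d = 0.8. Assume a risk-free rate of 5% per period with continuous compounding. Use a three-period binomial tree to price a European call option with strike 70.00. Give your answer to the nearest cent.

Risk-neutral probability p = (e^0.05 − 0.8)/(1.1 − 0.8) = 0.2513/0.3000 = 0.8376
Terminal stock prices: S_uuu = 93.17, S_uud = 67.76, S_udd = 49.28, S_ddd = 35.84
Terminal payoffs (S − K): max(23.17, 0) = 23.17, max(-2.24, 0) = 0, max(-20.72, 0) = 0, max(-34.16, 0) = 0
Node uu (S = 84.7): V_uu = e^(−0.05)·[0.8376·23.1700 + 0.1624·0.0000] = 18.4600
Node ud (S = 61.6): V_ud = e^(−0.05)·[0.8376·0.0000 + 0.1624·0.0000] = 0.0000
Node dd (S = 44.8): V_dd = e^(−0.05)·[0.8376·0.0000 + 0.1624·0.0000] = 0.0000
Node u (S = 77): V_u = e^(−0.05)·[0.8376·18.4600 + 0.1624·0.0000] = 14.7075
Node d (S = 56): V_d = e^(−0.05)·[0.8376·0.0000 + 0.1624·0.0000] = 0.0000
Node 0 (S = 70): V_0 = e^(−0.05)·[0.8376·14.7075 + 0.1624·0.0000] = 11.7178

11.72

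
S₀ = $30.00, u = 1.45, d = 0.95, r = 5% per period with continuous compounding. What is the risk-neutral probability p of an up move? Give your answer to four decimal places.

p = 0.2025

Risk-neutral probability p = (e^0.05 − 0.95)/(1.45 − 0.95) = 0.1013/0.5000 = 0.2025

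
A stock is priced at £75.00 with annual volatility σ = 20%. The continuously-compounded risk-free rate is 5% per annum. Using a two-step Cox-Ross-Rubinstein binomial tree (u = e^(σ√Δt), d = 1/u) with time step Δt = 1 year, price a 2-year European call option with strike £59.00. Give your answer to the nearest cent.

£23.02

CRR parameters: u = e^(σ√Δt) = e^(0.2·√1) = 1.2214, d = 1/u = 0.8187
Per-period rate: rΔt = 0.05·1 = 0.05, so R = e^0.05 = 1.0513
Risk-neutral probability p = (e^0.05 − 0.8187)/(1.2214 − 0.8187) = 0.2325/0.4027 = 0.5775
Terminal stock prices: S_uu = 111.9, S_ud = 75, S_dd = 50.27
Terminal payoffs (S − K): max(52.89, 0) = 52.89, max(16, 0) = 16, max(-8.726, 0) = 0
Node u (S = 91.61): V_u = e^(−0.05)·[0.5775·52.8869 + 0.4225·16.0000] = 35.4827
Node d (S = 61.4): V_d = e^(−0.05)·[0.5775·16.0000 + 0.4225·0.0000] = 8.7893
Node 0 (S = 75): V_0 = e^(−0.05)·[0.5775·35.4827 + 0.4225·8.7893] = 23.0241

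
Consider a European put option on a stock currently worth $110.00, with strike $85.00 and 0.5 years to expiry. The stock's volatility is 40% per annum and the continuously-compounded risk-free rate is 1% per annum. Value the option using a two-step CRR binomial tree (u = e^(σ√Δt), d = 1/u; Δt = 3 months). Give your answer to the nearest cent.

CRR parameters: u = e^(σ√Δt) = e^(0.4·√0.25) = 1.2214, d = 1/u = 0.8187
Per-period rate: rΔt = 0.01·0.25 = 0.0025, so R = e^0.0025 = 1.0025
Risk-neutral probability p = (e^0.0025 − 0.8187)/(1.2214 − 0.8187) = 0.1838/0.4027 = 0.4564
Terminal stock prices: S_uu = 164.1, S_ud = 110, S_dd = 73.74
Terminal payoffs (K − S): max(-79.1, 0) = 0, max(-25, 0) = 0, max(11.26, 0) = 11.26
Node u (S = 134.4): V_u = e^(−0.0025)·[0.4564·0.0000 + 0.5436·0.0000] = 0.0000
Node d (S = 90.06): V_d = e^(−0.0025)·[0.4564·0.0000 + 0.5436·11.2648] = 6.1085
Node 0 (S = 110): V_0 = e^(−0.0025)·[0.4564·0.0000 + 0.5436·6.1085] = 3.3124

$3.31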